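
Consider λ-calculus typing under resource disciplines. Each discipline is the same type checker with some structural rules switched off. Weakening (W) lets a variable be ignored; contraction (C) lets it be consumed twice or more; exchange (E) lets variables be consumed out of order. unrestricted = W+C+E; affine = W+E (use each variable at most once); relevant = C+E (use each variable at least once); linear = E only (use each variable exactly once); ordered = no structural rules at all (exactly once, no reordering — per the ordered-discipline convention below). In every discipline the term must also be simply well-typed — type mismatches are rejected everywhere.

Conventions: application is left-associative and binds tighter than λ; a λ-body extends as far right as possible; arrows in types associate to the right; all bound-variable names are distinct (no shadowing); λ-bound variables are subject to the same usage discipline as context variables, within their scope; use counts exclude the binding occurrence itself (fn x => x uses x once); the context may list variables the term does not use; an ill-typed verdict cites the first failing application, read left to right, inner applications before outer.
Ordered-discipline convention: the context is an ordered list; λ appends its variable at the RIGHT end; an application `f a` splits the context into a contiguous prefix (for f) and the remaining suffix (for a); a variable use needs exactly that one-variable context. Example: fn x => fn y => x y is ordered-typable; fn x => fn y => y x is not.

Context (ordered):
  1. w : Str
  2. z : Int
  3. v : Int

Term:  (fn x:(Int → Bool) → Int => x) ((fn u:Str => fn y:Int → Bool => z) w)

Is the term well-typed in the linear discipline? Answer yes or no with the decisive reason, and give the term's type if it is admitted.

no — v, u, y never used (weakening)
variable uses: w: 1×, z: 1×, v: 0×, x (bound): 1×, u (bound): 0×, y (bound): 0×
uses in reading order: x, z, w
typing: the term checks, with type (Int → Bool) → Int
summary: ordered ✗ | linear ✗ | affine ✓ | relevant ✗ | unrestricted ✓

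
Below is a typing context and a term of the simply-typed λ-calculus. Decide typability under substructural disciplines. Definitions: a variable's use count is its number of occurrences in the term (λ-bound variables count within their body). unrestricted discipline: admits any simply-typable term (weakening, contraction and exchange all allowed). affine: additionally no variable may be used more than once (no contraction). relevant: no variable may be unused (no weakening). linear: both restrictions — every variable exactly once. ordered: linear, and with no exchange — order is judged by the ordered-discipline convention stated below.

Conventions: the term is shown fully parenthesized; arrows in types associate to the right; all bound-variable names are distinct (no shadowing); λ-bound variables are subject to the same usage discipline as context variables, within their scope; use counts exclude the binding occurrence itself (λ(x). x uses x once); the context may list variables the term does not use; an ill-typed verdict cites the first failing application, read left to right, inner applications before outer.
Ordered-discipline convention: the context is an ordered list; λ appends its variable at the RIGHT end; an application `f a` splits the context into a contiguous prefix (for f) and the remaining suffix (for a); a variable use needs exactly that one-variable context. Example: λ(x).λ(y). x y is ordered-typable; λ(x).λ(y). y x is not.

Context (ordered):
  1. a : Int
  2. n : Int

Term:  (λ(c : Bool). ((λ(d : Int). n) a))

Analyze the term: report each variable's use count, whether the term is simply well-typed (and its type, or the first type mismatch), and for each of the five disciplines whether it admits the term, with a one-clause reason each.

counts: a=1; n=1; c (λ-bound)=0; d (λ-bound)=0
uses in reading order: n, a
typing: the term checks, with type Bool → Int
ordered: ✗ — c, d left unused
linear: ✗ — c, d left unused
affine: ✓ — none of a, n, c, d used more than once
relevant: ✗ — c, d left unused
unrestricted: ✓ — typability at Bool → Int is all that's needed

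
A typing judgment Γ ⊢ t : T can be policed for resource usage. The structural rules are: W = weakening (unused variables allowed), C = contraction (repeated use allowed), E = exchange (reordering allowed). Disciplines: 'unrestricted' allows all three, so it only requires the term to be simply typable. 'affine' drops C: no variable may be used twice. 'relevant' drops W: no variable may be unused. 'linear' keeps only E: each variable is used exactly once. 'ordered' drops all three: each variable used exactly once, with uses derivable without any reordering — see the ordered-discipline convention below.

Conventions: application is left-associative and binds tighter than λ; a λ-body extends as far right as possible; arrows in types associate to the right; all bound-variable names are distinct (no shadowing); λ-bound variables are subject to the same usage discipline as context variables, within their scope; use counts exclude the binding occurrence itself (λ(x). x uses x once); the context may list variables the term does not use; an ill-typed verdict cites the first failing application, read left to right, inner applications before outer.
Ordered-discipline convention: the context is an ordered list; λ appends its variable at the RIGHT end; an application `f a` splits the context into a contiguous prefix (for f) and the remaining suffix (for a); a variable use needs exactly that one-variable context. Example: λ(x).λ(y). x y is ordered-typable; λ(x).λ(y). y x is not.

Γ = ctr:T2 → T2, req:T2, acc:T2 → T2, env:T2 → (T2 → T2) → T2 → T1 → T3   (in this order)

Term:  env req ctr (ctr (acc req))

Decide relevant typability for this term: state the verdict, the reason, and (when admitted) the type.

yes — every one of ctr, req, acc, env appears; term : T1 → T3
use counts: ctr: 2; req: 2; acc: 1; env: 1
order of uses: env, req, ctr, ctr, acc, req
typing: ✓ — T1 → T3
across the five disciplines: ordered ✗; linear ✗; affine ✗; relevant ✓; unrestricted ✓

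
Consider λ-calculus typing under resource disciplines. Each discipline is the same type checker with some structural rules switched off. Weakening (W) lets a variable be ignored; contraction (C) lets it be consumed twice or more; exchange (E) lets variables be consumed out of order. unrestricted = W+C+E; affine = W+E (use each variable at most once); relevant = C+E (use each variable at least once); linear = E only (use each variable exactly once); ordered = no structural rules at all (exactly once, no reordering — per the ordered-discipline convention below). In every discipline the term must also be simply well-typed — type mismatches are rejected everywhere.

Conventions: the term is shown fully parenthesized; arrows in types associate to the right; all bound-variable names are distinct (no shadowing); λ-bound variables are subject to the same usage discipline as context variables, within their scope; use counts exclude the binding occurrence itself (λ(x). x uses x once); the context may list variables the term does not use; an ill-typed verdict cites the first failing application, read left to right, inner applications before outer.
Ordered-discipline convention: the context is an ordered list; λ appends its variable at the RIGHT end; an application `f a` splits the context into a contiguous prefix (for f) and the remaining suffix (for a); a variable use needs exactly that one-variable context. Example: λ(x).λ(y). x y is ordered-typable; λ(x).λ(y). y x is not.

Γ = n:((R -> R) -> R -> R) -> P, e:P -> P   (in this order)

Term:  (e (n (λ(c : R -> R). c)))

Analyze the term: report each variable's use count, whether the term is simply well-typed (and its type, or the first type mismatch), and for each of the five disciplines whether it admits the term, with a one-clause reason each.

usage: n ×1; e ×1; c (λ-bound) ×1
left-to-right use order: e, n, c
typing: the term checks, with type P
ordered: ✗, no ordered split (uses run e, n, c)
linear: ✓, each of n, e, c used exactly once
affine: ✓, at most one use each (n, e, c)
relevant: ✓, none of n, e, c goes unused
unrestricted: ✓, well-typed at P; no restrictions here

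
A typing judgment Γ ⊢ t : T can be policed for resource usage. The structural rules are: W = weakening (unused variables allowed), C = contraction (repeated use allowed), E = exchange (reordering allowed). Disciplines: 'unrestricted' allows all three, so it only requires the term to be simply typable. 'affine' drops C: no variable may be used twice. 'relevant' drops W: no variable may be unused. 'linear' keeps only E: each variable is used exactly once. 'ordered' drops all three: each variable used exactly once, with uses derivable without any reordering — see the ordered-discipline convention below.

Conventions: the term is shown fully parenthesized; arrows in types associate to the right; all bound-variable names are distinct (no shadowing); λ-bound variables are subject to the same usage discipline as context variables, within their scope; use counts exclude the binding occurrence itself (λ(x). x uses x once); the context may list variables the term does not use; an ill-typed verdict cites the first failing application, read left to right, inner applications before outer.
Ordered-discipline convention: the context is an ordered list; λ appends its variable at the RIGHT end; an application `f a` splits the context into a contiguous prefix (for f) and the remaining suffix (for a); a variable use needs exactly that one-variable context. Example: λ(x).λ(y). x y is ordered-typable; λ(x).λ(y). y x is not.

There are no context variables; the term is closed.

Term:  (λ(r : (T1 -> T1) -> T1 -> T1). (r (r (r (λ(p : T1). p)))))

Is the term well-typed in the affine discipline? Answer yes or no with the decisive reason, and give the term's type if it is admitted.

no — repeated use of r ×3
use counts: r [bound]=3, p [bound]=1
uses in reading order: r, r, r, p
typing: ✓ — ((T1 -> T1) -> T1 -> T1) -> T1 -> T1
all disciplines: ordered ✗; linear ✗; affine ✗; relevant ✓; unrestricted ✓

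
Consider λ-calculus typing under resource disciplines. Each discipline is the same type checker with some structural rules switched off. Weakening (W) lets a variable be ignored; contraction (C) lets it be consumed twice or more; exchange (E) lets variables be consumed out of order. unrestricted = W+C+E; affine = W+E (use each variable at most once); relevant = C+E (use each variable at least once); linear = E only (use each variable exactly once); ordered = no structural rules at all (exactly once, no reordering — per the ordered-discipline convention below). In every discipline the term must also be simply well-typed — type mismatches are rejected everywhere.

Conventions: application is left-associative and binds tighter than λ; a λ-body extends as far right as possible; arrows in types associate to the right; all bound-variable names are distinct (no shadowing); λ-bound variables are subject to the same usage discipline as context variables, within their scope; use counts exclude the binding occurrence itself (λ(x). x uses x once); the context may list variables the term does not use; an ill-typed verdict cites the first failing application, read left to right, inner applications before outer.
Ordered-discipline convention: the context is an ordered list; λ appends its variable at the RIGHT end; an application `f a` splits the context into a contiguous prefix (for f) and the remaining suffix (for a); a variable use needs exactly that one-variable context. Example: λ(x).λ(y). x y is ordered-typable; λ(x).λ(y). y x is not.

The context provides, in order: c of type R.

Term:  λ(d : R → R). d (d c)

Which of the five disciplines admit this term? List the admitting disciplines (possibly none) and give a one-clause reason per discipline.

admitted by: relevant, unrestricted
counts: c: 1, d (λ-bound): 2
use order (left to right): d, d, c
typing: well-typed — term : (R → R) → R
ordered ✗ (needs contraction — d ×2)
linear ✗ (needs contraction — d ×2)
affine ✗ (needs contraction — d ×2)
relevant ✓ (c, d: all used, weakening unneeded)
unrestricted ✓ (well-typed at (R → R) → R; no restrictions here)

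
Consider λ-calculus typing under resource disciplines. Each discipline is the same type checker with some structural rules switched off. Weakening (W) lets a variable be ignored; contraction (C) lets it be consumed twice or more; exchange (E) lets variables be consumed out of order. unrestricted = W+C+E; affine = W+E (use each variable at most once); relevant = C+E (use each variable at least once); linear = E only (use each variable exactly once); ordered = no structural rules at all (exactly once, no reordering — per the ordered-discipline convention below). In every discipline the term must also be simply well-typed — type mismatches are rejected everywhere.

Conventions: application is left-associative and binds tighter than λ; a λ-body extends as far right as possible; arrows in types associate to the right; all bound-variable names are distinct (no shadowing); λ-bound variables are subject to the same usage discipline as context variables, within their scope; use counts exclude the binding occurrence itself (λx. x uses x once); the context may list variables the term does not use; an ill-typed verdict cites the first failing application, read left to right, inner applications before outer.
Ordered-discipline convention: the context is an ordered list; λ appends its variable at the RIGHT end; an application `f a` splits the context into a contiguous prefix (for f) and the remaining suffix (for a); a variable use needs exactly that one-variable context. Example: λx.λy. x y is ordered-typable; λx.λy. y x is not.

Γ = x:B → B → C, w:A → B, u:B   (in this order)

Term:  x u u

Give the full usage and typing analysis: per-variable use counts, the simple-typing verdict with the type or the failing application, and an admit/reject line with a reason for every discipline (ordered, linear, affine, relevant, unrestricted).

use counts: x=1, w=0, u=2
left-to-right use order: x, u, u
typing: the term checks, with type C
ordered: ✗, needs contraction — u ×2; w left unused
linear: ✗, needs contraction — u ×2; w left unused
affine: ✗, needs contraction — u ×2
relevant: ✗, w left unused
unrestricted: ✓, typability at C is all that's needed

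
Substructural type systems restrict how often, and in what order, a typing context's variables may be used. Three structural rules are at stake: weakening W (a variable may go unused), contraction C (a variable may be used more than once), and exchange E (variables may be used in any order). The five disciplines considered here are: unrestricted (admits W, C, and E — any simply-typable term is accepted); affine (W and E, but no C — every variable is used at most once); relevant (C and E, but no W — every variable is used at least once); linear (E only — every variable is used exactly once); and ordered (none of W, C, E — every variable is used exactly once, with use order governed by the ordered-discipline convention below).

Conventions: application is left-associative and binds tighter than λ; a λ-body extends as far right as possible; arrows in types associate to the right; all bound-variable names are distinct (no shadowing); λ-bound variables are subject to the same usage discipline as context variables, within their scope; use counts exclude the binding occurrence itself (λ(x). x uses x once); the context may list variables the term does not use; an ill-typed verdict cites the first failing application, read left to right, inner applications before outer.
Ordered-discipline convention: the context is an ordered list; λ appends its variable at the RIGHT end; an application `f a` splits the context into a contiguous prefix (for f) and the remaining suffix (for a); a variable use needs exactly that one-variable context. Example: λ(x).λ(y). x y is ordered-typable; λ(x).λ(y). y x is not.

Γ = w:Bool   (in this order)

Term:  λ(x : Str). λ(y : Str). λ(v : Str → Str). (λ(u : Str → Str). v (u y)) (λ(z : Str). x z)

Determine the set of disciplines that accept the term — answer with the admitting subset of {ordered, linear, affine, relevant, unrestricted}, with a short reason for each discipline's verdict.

admitted in: none
use counts: w=0; x (λ-bound)=1; y (λ-bound)=1; v (λ-bound)=1; u (λ-bound)=1; z (λ-bound)=1
use order (left to right): v, u, y, x, z
typing: ill-typed: applying a non-function (Str)
ordered ✗ (the type mismatch rejects it)
linear ✗ (not simply typable)
affine ✗ (fails simple typing)
relevant ✗ (a type mismatch blocks all five)
unrestricted ✗ (the type mismatch rejects it)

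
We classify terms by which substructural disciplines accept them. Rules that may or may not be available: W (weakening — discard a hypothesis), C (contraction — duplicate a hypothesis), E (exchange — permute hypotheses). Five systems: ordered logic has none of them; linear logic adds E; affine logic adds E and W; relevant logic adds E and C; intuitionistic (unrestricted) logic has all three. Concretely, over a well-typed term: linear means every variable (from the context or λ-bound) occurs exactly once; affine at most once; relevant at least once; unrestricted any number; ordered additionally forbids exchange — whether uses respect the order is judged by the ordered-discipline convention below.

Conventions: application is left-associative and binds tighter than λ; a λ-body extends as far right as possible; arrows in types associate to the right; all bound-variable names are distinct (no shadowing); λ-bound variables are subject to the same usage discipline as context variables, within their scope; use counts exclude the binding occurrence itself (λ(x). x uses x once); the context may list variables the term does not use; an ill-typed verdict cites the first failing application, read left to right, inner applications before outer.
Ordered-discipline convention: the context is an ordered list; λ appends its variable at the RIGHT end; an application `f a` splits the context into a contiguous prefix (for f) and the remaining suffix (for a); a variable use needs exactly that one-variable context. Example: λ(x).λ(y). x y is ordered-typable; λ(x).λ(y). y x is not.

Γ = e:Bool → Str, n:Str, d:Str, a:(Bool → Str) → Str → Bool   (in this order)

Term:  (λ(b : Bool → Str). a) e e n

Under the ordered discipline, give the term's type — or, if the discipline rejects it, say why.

not well-typed under ordered — repeated use of e ×2; needs weakening: d, b unused
use counts: e ×2, n ×1, d ×0, a ×1, b [bound] ×0
use order (left to right): a, e, e, n
typing: well-typed — term : Bool
all disciplines: ordered ✗, linear ✗, affine ✗, relevant ✗, unrestricted ✓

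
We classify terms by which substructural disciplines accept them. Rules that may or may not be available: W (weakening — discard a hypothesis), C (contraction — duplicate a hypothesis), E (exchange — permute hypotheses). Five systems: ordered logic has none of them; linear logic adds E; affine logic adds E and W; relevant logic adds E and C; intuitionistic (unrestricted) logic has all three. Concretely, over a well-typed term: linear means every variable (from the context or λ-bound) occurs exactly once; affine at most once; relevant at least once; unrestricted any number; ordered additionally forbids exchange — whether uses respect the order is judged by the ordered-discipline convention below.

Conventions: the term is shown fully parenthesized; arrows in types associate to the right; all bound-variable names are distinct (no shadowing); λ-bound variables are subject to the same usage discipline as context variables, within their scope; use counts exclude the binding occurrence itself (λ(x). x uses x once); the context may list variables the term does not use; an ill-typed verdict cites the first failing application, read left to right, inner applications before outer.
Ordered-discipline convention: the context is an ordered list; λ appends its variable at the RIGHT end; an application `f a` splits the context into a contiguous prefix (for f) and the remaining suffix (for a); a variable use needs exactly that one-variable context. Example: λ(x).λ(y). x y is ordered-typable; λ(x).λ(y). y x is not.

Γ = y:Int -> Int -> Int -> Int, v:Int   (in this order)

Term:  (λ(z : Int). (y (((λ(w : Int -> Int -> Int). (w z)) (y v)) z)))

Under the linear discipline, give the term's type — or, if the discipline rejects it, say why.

not well-typed under linear — y ×2, z ×2 used more than once (contraction)
use counts: y=2; v=1; z [bound]=2; w [bound]=1
uses in reading order: y, w, z, y, v, z
typing: well-typed — term : Int -> Int -> Int -> Int
summary: ordered ✗ | linear ✗ | affine ✗ | relevant ✓ | unrestricted ✓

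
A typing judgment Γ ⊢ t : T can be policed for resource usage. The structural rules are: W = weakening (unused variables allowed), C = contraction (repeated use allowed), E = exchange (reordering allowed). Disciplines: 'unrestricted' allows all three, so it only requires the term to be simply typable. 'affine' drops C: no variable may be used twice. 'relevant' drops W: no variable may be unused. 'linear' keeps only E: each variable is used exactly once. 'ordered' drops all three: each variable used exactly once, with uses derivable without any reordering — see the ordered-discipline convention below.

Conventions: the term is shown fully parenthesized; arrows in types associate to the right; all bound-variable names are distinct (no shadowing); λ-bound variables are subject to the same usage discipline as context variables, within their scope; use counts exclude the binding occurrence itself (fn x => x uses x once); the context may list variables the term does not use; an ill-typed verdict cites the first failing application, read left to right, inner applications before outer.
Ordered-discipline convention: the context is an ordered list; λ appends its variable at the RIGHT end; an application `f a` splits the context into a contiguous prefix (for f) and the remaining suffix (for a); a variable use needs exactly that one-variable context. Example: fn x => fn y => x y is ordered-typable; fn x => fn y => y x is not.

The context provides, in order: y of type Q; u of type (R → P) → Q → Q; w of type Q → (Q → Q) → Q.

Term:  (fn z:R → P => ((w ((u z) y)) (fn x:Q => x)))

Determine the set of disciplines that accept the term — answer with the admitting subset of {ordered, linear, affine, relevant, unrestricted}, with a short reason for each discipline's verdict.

admitting disciplines: linear, affine, relevant, unrestricted
usage: y ×1, u ×1, w ×1, z (λ-bound) ×1, x (λ-bound) ×1
order of uses: w, u, z, y, x
typing: the term checks, with type (R → P) → Q
ordered ✗ (no contiguous prefix/suffix split fits w, u, z, y, x)
linear ✓ (single use per variable (y, u, w, z, x))
affine ✓ (no duplicate uses among y, u, w, z, x)
relevant ✓ (every one of y, u, w, z, x appears)
unrestricted ✓ (well-typed at (R → P) → Q; no restrictions here)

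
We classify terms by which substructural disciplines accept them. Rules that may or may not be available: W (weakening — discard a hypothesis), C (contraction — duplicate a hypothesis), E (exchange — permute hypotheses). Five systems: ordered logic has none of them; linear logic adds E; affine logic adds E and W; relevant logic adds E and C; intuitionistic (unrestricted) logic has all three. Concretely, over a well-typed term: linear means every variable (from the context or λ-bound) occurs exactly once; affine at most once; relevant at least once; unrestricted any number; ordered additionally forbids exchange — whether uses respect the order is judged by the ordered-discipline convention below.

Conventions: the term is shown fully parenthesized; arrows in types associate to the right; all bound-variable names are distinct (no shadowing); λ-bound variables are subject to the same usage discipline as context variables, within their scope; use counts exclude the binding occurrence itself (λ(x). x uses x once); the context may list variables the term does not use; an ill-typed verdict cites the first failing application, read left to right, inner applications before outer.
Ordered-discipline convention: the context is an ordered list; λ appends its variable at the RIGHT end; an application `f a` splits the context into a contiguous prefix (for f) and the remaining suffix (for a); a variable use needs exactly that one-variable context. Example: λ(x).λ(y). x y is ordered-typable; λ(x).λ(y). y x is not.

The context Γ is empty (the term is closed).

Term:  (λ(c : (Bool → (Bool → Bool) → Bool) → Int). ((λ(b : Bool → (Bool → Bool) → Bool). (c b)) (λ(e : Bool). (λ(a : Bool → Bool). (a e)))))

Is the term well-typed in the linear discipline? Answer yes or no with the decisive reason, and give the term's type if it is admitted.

yes — single use per variable (c, b, e, a); term : ((Bool → (Bool → Bool) → Bool) → Int) → Int
usage: c [bound]=1; b [bound]=1; e [bound]=1; a [bound]=1
uses in reading order: c, b, a, e
typing: the term checks, with type ((Bool → (Bool → Bool) → Bool) → Int) → Int
across the five disciplines: ordered ✗ · linear ✓ · affine ✓ · relevant ✓ · unrestricted ✓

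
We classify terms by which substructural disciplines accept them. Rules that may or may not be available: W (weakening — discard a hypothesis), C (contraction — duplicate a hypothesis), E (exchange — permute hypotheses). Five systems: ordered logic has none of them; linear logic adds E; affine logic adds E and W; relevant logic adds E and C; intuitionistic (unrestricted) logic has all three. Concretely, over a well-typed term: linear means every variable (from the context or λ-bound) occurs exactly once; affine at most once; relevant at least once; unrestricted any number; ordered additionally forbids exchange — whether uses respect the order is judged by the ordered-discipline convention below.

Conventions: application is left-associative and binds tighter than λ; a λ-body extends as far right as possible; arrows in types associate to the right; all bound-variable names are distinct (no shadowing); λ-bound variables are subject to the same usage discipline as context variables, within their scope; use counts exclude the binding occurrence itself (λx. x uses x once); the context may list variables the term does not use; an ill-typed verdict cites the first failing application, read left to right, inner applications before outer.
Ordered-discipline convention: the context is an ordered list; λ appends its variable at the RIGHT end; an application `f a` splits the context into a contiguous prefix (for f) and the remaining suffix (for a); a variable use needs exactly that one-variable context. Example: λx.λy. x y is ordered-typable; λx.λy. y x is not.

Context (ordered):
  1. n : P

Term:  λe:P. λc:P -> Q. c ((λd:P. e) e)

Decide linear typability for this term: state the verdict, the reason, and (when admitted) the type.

no — e ×2 used more than once (contraction); n, d left unused
use counts: n: 0, e [bound]: 2, c [bound]: 1, d [bound]: 0
uses in reading order: c, e, e
typing: ✓ — P -> (P -> Q) -> Q
across the five disciplines: ordered ✗; linear ✗; affine ✗; relevant ✗; unrestricted ✓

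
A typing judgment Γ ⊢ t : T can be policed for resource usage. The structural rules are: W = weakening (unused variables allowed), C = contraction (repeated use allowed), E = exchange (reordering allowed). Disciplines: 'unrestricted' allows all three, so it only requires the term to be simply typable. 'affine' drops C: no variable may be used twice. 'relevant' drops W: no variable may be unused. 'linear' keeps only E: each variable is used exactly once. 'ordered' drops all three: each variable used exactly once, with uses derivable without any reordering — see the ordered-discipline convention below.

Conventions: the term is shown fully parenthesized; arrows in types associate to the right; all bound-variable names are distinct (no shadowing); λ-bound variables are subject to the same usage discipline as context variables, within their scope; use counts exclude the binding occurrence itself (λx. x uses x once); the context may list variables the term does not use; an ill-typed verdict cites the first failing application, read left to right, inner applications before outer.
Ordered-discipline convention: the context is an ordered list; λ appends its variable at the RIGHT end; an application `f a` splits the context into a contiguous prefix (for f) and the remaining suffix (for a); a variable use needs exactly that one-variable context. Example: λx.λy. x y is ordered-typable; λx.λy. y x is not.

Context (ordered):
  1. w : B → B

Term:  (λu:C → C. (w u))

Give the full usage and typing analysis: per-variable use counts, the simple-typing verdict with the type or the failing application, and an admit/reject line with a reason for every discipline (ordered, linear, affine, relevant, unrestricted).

variable uses: w: 1, u (bound): 1
order of uses: w, u
typing: ill-typed: an argument C → C mismatches the expected B
ordered: ✗ — a type mismatch blocks all five
linear: ✗ — the type mismatch rejects it
affine: ✗ — not simply typable
relevant: ✗ — fails simple typing
unrestricted: ✗ — a type mismatch blocks all five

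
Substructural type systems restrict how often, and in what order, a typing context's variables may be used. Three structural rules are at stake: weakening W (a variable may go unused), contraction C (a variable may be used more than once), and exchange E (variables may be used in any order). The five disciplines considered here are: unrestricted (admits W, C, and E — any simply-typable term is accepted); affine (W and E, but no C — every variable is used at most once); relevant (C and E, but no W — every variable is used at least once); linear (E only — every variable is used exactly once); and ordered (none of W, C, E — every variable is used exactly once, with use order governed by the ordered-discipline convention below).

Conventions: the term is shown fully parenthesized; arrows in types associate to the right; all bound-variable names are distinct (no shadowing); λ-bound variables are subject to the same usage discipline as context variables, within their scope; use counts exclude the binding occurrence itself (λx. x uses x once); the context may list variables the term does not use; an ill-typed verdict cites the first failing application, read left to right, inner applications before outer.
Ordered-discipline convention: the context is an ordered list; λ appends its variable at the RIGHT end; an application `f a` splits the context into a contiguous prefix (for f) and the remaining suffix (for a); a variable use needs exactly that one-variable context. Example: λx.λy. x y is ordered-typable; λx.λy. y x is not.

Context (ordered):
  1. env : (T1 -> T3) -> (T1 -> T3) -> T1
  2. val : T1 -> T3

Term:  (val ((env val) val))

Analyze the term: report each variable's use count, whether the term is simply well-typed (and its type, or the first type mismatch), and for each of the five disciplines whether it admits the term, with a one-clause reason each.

usage: env ×1; val ×3
uses in reading order: val, env, val, val
typing: the term checks, with type T3
ordered ✗ (repeated use of val ×3)
linear ✗ (repeated use of val ×3)
affine ✗ (repeated use of val ×3)
relevant ✓ (env, val: all used, weakening unneeded)
unrestricted ✓ (simply typable at T3; W, C, E all held)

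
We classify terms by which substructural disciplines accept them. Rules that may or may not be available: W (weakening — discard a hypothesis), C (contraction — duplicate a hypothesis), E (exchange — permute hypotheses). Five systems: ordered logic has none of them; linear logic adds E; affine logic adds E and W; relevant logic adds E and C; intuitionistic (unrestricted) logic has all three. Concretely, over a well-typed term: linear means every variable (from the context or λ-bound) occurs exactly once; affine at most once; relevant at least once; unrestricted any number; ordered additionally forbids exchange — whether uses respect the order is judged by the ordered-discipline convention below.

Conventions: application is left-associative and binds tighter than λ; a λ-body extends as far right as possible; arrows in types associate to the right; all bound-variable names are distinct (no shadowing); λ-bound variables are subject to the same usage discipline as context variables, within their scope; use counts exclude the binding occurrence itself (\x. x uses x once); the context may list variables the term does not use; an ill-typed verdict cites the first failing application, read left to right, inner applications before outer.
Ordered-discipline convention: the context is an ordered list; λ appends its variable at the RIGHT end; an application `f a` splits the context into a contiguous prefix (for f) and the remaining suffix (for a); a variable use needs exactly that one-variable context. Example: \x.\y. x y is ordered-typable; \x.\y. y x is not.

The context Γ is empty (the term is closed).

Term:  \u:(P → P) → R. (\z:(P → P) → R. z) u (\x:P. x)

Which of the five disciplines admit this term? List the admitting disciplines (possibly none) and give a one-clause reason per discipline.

admitted in: ordered, linear, affine, relevant, unrestricted
variable uses: u (bound)=1; z (bound)=1; x (bound)=1
uses in reading order: z, u, x
typing: well-typed at ((P → P) → R) → R
ordered: ✓ — u, z, x once each; derivable with no W/C/E
linear: ✓ — single use per variable (u, z, x)
affine: ✓ — no duplicate uses among u, z, x
relevant: ✓ — every one of u, z, x appears
unrestricted: ✓ — typability at ((P → P) → R) → R is all that's needed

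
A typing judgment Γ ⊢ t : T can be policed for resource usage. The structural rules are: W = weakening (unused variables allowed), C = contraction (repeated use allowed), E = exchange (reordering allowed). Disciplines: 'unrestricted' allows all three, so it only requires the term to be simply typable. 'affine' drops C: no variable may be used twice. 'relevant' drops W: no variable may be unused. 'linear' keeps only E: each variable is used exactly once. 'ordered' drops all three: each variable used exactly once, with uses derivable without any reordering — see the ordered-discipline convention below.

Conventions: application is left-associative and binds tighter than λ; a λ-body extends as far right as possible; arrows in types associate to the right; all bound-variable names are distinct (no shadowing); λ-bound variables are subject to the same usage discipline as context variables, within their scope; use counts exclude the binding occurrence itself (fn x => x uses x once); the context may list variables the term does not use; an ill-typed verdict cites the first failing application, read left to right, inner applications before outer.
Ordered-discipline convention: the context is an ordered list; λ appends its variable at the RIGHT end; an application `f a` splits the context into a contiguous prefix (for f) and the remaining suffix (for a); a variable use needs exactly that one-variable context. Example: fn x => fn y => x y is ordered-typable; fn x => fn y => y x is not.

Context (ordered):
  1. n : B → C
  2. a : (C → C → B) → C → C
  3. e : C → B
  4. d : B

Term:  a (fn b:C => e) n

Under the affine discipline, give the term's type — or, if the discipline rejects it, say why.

not well-typed under affine — a type mismatch blocks all five
counts: n ×1; a ×1; e ×1; d ×0; b (bound) ×0
use order (left to right): a, e, n
typing: ill-typed: a function awaiting C gets B → C
all disciplines: ordered ✗ | linear ✗ | affine ✗ | relevant ✗ | unrestricted ✗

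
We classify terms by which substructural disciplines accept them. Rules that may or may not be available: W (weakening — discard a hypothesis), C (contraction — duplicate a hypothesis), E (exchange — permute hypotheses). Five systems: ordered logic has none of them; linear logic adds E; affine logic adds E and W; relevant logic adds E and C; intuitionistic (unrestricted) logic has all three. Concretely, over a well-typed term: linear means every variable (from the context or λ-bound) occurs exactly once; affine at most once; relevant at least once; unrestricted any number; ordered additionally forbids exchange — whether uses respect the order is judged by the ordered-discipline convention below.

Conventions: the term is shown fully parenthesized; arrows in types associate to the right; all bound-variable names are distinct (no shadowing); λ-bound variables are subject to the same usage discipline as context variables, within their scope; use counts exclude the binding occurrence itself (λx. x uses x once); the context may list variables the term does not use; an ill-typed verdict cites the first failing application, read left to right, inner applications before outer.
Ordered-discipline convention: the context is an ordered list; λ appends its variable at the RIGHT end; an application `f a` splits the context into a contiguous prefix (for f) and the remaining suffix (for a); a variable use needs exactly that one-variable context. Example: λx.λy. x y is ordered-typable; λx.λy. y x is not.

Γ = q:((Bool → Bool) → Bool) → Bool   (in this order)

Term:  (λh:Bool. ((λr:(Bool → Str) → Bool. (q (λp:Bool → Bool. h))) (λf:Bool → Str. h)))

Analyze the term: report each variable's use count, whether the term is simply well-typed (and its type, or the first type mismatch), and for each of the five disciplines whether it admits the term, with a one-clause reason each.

usage: q=1, h (bound)=2, r (bound)=0, p (bound)=0, f (bound)=0
order of uses: q, h, h
typing: well-typed at Bool → Bool
ordered ✗ (uses contraction: h ×2; r, p, f left unused)
linear ✗ (uses contraction: h ×2; r, p, f left unused)
affine ✗ (uses contraction: h ×2)
relevant ✗ (r, p, f left unused)
unrestricted ✓ (simply typable at Bool → Bool; W, C, E all held)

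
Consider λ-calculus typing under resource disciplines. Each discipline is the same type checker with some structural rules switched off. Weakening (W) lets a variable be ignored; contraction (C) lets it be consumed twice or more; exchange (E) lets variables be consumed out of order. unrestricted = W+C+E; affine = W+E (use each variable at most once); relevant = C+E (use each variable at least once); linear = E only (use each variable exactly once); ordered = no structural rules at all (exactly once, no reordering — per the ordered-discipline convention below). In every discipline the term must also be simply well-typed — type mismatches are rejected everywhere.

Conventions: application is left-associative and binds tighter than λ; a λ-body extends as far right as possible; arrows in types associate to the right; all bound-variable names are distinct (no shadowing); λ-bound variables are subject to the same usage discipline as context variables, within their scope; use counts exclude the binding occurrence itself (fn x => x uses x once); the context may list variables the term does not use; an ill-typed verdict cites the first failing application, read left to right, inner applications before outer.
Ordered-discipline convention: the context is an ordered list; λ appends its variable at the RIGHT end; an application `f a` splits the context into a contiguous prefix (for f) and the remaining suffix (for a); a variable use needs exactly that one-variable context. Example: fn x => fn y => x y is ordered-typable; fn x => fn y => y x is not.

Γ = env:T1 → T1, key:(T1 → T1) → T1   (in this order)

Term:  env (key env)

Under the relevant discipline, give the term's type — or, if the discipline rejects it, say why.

term : T1
counts: env: 2×, key: 1×
uses in reading order: env, key, env
typing: well-typed — term : T1
per-discipline verdicts: ordered ✗ | linear ✗ | affine ✗ | relevant ✓ | unrestricted ✓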